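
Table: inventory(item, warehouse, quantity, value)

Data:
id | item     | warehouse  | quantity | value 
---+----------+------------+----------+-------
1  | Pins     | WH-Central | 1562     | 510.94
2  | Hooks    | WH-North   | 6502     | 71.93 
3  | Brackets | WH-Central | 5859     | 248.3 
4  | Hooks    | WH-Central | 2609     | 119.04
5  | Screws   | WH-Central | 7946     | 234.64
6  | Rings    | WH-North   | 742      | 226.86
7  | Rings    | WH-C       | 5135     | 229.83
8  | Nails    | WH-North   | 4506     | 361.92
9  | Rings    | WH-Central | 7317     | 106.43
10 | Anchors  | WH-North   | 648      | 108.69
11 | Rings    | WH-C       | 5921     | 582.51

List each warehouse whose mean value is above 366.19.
SELECT warehouse, AVG(value)
FROM inventory
GROUP BY warehouse
HAVING AVG(value) > 366.19

Result:
  WH-C: avg=406.17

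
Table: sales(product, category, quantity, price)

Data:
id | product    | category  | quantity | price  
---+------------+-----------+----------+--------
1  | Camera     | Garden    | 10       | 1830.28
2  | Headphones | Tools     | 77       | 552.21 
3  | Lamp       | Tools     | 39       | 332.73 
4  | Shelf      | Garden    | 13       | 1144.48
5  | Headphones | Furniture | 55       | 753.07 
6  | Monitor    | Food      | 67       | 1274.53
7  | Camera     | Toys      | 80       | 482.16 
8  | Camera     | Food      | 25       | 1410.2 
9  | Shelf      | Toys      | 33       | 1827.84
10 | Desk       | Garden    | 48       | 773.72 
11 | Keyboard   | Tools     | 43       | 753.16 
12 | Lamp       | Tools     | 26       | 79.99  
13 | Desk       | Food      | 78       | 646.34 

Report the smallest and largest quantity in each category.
SELECT category, MIN(quantity), MAX(quantity)
FROM sales
GROUP BY category

Result:
  Food: min=25, max=78
  Furniture: min=55, max=55
  Garden: min=10, max=48
  Tools: min=26, max=77
  Toys: min=33, max=80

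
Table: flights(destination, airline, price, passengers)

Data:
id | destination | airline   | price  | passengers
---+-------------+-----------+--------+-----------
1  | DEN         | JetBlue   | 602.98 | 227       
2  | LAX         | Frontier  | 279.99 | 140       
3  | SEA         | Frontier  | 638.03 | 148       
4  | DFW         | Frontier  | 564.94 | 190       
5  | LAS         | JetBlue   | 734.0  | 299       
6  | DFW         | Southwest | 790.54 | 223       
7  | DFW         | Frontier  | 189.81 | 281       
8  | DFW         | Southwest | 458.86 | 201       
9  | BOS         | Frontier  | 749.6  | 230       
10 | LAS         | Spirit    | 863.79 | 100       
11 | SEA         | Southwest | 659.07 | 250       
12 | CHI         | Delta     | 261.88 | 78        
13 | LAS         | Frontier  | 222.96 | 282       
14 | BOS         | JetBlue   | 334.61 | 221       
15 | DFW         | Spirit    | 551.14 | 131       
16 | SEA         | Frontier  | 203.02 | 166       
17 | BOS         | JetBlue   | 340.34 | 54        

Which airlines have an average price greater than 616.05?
SELECT airline, AVG(price)
FROM flights
GROUP BY airline
HAVING AVG(price) > 616.05

Result:
  Southwest: avg=636.16
  Spirit: avg=707.47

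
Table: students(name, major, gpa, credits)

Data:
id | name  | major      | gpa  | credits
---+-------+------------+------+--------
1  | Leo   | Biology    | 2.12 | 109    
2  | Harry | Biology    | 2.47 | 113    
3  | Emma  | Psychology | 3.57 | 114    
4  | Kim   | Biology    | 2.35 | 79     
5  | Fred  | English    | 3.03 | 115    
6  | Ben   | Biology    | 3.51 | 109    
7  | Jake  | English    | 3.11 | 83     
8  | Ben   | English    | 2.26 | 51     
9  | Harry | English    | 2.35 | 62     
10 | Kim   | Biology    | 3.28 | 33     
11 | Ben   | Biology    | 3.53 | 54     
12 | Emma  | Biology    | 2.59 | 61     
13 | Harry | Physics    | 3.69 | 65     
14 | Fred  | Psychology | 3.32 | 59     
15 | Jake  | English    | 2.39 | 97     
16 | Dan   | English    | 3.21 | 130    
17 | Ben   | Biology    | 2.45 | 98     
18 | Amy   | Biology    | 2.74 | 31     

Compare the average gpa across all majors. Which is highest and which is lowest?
SELECT major, AVG(gpa)
FROM students
GROUP BY major
ORDER BY AVG(gpa)

All groups:
  English: 2.73
  Biology: 2.78
  Psychology: 3.45
  Physics: 3.69

Highest: Physics (3.69)
Lowest: English (2.73)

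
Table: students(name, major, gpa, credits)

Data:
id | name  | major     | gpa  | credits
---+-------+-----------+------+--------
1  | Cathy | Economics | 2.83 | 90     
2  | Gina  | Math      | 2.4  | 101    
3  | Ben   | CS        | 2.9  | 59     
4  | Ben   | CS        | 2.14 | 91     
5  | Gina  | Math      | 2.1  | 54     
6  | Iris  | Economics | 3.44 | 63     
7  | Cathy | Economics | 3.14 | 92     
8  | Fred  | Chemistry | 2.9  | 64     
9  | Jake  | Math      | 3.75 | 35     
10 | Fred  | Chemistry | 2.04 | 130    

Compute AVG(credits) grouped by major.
SELECT major, AVG(credits) as result
FROM students
GROUP BY major

Result:
  CS: 75.00
  Chemistry: 97.00
  Economics: 81.67
  Math: 63.33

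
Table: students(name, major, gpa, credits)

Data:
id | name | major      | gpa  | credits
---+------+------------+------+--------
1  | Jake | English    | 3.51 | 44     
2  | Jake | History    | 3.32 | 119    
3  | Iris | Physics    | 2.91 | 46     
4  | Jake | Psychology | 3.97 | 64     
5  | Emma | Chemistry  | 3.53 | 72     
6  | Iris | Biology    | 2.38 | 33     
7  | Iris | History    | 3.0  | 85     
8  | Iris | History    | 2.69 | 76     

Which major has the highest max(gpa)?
SELECT major, MAX(gpa) as val
FROM students
GROUP BY major
ORDER BY val DESC
LIMIT 1

Result: Psychology with max(gpa) = 3.97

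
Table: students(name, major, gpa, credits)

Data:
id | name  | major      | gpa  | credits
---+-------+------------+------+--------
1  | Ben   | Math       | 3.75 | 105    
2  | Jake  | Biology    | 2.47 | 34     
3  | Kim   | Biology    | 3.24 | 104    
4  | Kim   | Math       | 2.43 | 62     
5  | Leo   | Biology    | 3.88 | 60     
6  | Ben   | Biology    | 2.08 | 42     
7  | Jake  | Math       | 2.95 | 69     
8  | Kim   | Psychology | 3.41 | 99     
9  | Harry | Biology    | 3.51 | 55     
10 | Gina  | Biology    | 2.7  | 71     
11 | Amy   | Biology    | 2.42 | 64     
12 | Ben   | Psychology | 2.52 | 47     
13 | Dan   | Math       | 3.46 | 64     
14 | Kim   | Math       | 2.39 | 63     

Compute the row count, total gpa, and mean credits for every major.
SELECT major,
       COUNT(*) as cnt,
       SUM(gpa) as total_gpa,
       AVG(credits) as avg_credits
FROM students
GROUP BY major

Result:
  Biology: 7 records, 20.30 total gpa, 61.43 avg credits
  Math: 5 records, 14.98 total gpa, 72.60 avg credits
  Psychology: 2 records, 5.93 total gpa, 73.00 avg credits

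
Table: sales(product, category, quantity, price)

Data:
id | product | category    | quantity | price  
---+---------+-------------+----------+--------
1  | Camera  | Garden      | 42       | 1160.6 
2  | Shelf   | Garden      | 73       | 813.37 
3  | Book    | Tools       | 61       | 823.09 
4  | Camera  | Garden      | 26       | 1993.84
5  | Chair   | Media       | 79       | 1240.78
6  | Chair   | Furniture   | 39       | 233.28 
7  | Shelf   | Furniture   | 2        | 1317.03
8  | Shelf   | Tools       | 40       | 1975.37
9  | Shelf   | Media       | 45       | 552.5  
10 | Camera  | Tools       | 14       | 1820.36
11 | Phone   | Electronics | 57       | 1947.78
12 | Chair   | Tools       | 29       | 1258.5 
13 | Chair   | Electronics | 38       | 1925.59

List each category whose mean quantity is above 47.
SELECT category, AVG(quantity)
FROM sales
GROUP BY category
HAVING AVG(quantity) > 47

Result:
  Electronics: avg=47.50
  Media: avg=62.00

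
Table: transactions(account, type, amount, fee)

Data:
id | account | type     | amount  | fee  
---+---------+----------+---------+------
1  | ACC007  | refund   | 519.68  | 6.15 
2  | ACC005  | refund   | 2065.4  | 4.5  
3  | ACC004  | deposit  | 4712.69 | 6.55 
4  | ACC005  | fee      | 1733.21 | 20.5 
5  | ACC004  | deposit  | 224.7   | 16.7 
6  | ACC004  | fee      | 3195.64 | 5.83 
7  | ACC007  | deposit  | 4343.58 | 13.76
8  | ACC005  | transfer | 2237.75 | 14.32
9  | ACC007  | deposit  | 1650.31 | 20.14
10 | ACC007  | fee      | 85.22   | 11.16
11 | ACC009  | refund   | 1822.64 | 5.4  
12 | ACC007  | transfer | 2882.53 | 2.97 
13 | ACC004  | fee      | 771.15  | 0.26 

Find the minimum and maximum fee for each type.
SELECT type, MIN(fee), MAX(fee)
FROM transactions
GROUP BY type

Result:
  deposit: min=6.55, max=20.14
  fee: min=0.26, max=20.50
  refund: min=4.50, max=6.15
  transfer: min=2.97, max=14.32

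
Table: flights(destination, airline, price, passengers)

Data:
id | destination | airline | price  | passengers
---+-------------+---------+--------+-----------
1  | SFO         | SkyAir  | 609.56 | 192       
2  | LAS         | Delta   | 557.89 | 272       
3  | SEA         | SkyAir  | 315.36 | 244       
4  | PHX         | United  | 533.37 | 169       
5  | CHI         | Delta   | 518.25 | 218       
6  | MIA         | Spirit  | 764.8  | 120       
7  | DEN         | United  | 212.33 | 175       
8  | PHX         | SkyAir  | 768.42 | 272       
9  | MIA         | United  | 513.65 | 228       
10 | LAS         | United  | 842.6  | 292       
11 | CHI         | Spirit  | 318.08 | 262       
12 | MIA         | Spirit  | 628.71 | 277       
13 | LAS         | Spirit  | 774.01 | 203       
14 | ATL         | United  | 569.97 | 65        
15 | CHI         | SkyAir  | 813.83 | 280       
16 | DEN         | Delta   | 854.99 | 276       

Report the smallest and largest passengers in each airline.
SELECT airline, MIN(passengers), MAX(passengers)
FROM flights
GROUP BY airline

Result:
  Delta: min=218, max=276
  SkyAir: min=192, max=280
  Spirit: min=120, max=277
  United: min=65, max=292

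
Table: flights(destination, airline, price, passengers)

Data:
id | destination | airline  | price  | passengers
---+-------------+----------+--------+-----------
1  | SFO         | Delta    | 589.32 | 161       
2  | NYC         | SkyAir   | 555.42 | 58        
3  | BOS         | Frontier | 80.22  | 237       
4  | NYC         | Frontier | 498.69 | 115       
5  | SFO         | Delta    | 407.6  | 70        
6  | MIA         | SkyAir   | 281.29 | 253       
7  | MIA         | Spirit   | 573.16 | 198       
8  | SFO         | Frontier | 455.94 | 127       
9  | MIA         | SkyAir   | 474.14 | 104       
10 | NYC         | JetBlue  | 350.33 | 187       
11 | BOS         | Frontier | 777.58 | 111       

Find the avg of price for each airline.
SELECT airline, AVG(price) as result
FROM flights
GROUP BY airline

Result:
  Delta: 498.46
  Frontier: 453.11
  JetBlue: 350.33
  SkyAir: 436.95
  Spirit: 573.16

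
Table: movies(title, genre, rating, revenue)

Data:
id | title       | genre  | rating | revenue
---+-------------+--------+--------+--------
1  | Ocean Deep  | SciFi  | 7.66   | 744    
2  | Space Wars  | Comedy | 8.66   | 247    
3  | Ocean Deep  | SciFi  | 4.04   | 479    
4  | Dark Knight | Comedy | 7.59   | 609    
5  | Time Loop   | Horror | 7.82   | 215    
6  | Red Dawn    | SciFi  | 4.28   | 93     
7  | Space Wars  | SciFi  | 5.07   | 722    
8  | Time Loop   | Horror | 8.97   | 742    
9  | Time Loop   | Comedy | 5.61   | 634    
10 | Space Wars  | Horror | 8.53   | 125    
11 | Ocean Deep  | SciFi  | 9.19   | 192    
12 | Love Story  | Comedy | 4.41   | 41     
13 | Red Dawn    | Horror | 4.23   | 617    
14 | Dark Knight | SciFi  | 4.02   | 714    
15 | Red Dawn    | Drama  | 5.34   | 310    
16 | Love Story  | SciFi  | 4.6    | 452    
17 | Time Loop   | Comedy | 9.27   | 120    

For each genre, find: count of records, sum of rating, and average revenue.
SELECT genre,
       COUNT(*) as cnt,
       SUM(rating) as total_rating,
       AVG(revenue) as avg_revenue
FROM movies
GROUP BY genre

Result:
  Comedy: 5 records, 35.54 total rating, 330.20 avg revenue
  Drama: 1 records, 5.34 total rating, 310.00 avg revenue
  Horror: 4 records, 29.55 total rating, 424.75 avg revenue
  SciFi: 7 records, 38.86 total rating, 485.14 avg revenue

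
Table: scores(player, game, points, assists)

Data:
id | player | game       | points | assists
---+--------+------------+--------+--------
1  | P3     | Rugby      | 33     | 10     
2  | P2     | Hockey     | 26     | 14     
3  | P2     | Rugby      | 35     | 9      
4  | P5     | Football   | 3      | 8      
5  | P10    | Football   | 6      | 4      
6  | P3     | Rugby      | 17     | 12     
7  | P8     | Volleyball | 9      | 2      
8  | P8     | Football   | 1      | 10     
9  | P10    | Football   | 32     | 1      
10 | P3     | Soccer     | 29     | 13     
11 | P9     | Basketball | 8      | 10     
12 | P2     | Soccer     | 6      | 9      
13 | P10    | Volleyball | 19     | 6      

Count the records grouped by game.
SELECT game, COUNT(*) as count
FROM scores
GROUP BY game

Result:
  Basketball: 1
  Football: 4
  Hockey: 1
  Rugby: 3
  Soccer: 2
  Volleyball: 2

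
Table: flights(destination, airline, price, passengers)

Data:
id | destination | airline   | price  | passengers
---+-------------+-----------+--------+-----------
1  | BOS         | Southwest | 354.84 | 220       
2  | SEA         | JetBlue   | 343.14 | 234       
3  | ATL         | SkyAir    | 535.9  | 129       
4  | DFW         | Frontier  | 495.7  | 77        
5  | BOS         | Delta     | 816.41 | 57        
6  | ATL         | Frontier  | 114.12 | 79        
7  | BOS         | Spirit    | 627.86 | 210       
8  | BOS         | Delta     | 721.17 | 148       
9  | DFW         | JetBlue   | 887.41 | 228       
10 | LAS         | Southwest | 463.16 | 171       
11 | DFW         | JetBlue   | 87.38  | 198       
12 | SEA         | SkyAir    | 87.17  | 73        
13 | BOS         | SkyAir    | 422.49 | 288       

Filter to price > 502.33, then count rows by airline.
SELECT airline, COUNT(*)
FROM flights
WHERE price > 502.33
GROUP BY airline

Note: WHERE filters rows before grouping.

Result:
  Delta: 2
  JetBlue: 1
  SkyAir: 1
  Spirit: 1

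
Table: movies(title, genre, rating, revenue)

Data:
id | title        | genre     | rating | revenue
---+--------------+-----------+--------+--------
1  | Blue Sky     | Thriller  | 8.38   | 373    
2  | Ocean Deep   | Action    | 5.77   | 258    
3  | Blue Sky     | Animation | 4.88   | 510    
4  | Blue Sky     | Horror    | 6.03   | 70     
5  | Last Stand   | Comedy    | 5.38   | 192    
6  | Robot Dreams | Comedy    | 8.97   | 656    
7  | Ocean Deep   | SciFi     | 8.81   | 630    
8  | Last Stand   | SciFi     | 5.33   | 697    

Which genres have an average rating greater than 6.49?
SELECT genre, AVG(rating)
FROM movies
GROUP BY genre
HAVING AVG(rating) > 6.49

Result:
  Comedy: avg=7.18
  SciFi: avg=7.07
  Thriller: avg=8.38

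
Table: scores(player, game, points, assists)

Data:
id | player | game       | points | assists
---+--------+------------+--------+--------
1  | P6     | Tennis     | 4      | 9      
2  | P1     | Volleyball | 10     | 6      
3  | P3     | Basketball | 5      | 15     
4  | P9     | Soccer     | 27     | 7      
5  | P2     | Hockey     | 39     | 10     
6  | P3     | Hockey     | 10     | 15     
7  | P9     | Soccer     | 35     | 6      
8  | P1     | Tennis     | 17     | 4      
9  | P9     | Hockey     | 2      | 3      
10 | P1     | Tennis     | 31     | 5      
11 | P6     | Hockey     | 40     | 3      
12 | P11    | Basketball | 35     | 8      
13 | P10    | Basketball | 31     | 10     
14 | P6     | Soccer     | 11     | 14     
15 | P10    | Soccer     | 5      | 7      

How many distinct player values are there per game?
SELECT game, COUNT(DISTINCT player)
FROM scores
GROUP BY game

Result:
  Basketball: 3 distinct
  Hockey: 4 distinct
  Soccer: 3 distinct
  Tennis: 2 distinct
  Volleyball: 1 distinct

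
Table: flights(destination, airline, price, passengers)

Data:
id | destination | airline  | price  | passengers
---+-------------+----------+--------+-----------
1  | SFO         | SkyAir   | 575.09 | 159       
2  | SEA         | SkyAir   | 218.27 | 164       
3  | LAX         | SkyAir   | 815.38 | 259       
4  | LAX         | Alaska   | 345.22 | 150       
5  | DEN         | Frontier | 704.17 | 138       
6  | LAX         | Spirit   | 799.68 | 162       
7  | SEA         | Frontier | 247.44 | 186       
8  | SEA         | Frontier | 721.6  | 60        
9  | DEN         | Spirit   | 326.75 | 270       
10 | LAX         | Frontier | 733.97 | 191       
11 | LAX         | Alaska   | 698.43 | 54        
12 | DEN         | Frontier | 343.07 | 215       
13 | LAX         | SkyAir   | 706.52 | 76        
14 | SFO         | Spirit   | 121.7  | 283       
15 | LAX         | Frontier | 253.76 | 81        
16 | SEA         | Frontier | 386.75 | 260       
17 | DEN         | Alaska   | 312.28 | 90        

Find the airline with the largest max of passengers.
SELECT airline, MAX(passengers) as val
FROM flights
GROUP BY airline
ORDER BY val DESC
LIMIT 1

Result: Spirit with max(passengers) = 283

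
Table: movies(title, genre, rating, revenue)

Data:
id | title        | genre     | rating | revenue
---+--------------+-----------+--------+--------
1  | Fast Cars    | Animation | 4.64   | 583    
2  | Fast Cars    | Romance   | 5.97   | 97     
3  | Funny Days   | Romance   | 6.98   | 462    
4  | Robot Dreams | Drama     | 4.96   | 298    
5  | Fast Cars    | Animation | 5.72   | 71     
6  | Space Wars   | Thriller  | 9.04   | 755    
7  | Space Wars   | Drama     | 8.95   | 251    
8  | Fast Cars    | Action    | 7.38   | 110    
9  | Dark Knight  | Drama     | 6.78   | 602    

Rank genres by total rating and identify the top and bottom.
SELECT genre, SUM(rating)
FROM movies
GROUP BY genre
ORDER BY SUM(rating)

All groups:
  Action: 7.38
  Thriller: 9.04
  Animation: 10.36
  Romance: 12.95
  Drama: 20.69

Highest: Drama (20.69)
Lowest: Action (7.38)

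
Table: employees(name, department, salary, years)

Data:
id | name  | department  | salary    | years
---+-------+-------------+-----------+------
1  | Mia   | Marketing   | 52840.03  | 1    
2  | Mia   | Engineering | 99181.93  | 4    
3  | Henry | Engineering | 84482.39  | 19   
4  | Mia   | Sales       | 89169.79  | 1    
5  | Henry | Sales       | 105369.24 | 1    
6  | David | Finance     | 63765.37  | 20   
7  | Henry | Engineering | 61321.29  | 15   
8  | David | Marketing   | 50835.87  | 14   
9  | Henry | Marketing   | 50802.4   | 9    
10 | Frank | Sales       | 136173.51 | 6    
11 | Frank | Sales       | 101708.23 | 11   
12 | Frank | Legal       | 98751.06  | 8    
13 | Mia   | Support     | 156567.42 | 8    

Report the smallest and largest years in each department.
SELECT department, MIN(years), MAX(years)
FROM employees
GROUP BY department

Result:
  Engineering: min=4, max=19
  Finance: min=20, max=20
  Legal: min=8, max=8
  Marketing: min=1, max=14
  Sales: min=1, max=11
  Support: min=8, max=8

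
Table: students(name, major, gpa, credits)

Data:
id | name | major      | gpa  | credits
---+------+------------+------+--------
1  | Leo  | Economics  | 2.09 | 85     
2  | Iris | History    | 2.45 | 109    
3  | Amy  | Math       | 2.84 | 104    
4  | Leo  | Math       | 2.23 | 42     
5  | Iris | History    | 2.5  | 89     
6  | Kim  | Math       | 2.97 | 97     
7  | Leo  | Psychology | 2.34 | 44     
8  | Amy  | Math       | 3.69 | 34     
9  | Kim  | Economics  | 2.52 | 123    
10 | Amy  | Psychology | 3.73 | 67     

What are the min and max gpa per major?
SELECT major, MIN(gpa), MAX(gpa)
FROM students
GROUP BY major

Result:
  Economics: min=2.09, max=2.52
  History: min=2.45, max=2.50
  Math: min=2.23, max=3.69
  Psychology: min=2.34, max=3.73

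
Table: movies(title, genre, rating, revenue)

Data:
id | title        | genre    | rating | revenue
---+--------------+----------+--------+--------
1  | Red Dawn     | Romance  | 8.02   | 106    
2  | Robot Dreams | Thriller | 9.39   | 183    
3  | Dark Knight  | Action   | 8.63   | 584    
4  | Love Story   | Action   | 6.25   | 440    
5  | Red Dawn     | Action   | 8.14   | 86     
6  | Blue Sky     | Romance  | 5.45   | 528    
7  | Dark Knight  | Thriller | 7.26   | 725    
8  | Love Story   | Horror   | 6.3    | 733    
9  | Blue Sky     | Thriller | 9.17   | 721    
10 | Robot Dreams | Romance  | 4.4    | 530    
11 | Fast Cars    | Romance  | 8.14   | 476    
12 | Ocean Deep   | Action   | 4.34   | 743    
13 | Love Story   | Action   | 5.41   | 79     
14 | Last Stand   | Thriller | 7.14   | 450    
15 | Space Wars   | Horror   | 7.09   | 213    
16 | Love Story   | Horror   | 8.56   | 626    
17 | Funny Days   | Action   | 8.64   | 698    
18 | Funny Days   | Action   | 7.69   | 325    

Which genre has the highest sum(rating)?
SELECT genre, SUM(rating) as val
FROM movies
GROUP BY genre
ORDER BY val DESC
LIMIT 1

Result: Action with sum(rating) = 49.10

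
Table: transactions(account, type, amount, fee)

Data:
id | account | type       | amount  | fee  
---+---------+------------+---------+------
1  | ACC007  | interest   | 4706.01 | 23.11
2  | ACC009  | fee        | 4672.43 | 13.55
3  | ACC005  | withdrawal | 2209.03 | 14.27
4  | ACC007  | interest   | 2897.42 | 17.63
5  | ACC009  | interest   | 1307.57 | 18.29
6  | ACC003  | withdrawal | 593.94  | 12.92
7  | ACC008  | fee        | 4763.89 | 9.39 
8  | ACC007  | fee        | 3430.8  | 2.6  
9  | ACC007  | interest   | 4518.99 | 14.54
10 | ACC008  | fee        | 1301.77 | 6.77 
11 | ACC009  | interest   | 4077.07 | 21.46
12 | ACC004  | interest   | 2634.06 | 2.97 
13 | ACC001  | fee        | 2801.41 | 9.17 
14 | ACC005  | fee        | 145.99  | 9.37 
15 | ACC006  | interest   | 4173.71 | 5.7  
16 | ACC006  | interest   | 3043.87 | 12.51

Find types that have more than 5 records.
SELECT type, COUNT(*) as cnt
FROM transactions
GROUP BY type
HAVING COUNT(*) > 5

Result:
  fee: 6
  interest: 8

Note: HAVING filters groups after aggregation, WHERE filters rows before.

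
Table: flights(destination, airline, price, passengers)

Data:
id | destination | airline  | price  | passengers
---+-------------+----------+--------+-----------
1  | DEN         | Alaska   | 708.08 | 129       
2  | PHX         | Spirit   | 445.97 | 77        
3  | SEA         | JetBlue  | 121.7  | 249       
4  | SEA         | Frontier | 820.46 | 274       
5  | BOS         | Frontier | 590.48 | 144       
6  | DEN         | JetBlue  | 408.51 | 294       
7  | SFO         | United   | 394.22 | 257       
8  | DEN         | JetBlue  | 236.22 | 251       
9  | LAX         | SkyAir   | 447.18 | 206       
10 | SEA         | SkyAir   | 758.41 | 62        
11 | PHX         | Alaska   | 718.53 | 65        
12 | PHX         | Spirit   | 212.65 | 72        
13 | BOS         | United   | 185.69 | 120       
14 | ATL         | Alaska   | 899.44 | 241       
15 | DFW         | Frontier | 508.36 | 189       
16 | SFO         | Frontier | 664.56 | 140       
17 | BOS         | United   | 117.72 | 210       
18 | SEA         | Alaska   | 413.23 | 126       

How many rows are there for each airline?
SELECT airline, COUNT(*) as count
FROM flights
GROUP BY airline

Result:
  Alaska: 4
  Frontier: 4
  JetBlue: 3
  SkyAir: 2
  Spirit: 2
  United: 3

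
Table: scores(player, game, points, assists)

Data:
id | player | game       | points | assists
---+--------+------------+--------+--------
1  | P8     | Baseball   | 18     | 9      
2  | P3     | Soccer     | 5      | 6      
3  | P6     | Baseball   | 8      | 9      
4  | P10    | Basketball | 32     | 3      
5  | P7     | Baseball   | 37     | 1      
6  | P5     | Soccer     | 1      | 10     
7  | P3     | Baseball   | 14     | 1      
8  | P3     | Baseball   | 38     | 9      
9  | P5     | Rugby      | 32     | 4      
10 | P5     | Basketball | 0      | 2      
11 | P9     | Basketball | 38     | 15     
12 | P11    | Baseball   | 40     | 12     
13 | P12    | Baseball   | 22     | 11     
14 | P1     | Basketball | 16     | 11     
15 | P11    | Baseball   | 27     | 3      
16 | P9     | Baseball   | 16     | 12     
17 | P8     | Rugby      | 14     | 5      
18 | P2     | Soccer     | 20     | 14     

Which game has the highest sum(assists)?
SELECT game, SUM(assists) as val
FROM scores
GROUP BY game
ORDER BY val DESC
LIMIT 1

Result: Baseball with sum(assists) = 67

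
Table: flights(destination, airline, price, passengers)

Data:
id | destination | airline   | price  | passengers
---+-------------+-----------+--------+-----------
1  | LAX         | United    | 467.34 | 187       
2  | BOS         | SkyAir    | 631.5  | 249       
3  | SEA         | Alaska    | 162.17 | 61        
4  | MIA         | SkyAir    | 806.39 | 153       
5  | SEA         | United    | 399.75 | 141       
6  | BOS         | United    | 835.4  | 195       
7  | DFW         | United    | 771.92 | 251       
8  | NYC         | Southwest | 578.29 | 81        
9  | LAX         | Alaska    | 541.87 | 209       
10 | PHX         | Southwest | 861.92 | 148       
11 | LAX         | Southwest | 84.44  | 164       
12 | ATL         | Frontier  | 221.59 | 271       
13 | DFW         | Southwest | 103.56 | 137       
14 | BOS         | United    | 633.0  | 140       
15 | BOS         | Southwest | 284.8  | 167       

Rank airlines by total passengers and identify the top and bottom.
SELECT airline, SUM(passengers)
FROM flights
GROUP BY airline
ORDER BY SUM(passengers)

All groups:
  Alaska: 270
  Frontier: 271
  SkyAir: 402
  Southwest: 697
  United: 914

Highest: United (914)
Lowest: Alaska (270)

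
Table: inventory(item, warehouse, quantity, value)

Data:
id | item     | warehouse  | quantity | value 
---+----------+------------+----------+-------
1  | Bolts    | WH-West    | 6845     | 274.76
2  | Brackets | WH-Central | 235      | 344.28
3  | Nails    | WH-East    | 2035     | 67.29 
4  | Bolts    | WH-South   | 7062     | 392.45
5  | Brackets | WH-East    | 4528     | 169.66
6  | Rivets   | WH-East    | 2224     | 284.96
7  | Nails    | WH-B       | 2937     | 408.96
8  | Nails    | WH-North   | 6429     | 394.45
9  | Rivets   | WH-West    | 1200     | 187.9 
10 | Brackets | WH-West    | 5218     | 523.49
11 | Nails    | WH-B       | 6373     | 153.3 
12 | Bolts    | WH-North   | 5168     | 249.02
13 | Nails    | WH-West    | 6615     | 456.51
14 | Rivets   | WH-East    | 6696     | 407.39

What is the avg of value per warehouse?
SELECT warehouse, AVG(value) as result
FROM inventory
GROUP BY warehouse

Result:
  WH-B: 281.13
  WH-Central: 344.28
  WH-East: 232.33
  WH-North: 321.74
  WH-South: 392.45
  WH-West: 360.67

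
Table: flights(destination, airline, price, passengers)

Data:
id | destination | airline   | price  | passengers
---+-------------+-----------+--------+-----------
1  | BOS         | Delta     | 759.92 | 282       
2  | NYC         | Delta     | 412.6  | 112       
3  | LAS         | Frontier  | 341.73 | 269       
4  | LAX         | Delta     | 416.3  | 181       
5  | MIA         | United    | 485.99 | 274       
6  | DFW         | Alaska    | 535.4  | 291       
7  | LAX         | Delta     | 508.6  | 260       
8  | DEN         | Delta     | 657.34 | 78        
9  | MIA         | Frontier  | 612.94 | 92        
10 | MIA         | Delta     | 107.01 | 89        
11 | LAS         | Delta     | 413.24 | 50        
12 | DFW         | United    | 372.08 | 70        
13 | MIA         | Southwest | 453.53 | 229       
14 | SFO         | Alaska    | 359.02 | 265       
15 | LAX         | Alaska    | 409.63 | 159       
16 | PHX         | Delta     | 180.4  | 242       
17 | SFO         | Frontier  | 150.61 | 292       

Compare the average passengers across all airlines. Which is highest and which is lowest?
SELECT airline, AVG(passengers)
FROM flights
GROUP BY airline
ORDER BY AVG(passengers)

All groups:
  Delta: 161.75
  United: 172.00
  Frontier: 217.67
  Southwest: 229.00
  Alaska: 238.33

Highest: Alaska (238.33)
Lowest: Delta (161.75)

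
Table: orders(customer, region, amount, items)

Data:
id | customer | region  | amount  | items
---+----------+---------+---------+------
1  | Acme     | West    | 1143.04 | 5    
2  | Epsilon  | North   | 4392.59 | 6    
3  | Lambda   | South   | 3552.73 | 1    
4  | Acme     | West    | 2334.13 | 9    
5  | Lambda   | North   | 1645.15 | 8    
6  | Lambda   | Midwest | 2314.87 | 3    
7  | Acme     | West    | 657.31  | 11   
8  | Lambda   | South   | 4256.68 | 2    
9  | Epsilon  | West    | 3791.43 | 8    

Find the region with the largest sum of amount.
SELECT region, SUM(amount) as val
FROM orders
GROUP BY region
ORDER BY val DESC
LIMIT 1

Result: West with sum(amount) = 7925.91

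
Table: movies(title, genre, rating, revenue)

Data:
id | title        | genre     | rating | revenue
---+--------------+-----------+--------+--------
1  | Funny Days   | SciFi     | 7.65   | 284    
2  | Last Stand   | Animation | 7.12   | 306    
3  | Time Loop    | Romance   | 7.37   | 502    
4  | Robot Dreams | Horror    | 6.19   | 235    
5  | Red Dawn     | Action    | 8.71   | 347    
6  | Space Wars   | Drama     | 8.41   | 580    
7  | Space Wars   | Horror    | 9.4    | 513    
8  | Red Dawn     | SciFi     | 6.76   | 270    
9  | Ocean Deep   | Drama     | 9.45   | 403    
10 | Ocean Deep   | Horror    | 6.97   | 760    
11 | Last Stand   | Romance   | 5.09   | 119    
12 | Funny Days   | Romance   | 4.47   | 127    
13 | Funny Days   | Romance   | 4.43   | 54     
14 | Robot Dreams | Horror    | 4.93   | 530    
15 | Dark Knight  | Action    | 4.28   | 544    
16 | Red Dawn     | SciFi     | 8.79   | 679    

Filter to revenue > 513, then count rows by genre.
SELECT genre, COUNT(*)
FROM movies
WHERE revenue > 513
GROUP BY genre

Note: WHERE filters rows before grouping.

Result:
  Action: 1
  Drama: 1
  Horror: 2
  SciFi: 1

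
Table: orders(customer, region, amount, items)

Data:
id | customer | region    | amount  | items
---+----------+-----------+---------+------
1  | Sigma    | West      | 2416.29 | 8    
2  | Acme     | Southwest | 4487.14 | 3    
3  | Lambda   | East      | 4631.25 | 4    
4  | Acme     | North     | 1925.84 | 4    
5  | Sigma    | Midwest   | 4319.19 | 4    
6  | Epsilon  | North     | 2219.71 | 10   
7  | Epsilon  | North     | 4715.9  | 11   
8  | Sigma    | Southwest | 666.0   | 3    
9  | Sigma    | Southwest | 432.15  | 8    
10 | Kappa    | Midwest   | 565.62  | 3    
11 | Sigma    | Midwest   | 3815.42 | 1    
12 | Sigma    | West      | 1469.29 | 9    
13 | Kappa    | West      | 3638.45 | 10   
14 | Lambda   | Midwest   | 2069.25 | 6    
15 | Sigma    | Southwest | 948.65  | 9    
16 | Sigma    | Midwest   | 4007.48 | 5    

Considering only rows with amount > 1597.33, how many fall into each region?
SELECT region, COUNT(*)
FROM orders
WHERE amount > 1597.33
GROUP BY region

Note: WHERE filters rows before grouping.

Result:
  East: 1
  Midwest: 4
  North: 3
  Southwest: 1
  West: 2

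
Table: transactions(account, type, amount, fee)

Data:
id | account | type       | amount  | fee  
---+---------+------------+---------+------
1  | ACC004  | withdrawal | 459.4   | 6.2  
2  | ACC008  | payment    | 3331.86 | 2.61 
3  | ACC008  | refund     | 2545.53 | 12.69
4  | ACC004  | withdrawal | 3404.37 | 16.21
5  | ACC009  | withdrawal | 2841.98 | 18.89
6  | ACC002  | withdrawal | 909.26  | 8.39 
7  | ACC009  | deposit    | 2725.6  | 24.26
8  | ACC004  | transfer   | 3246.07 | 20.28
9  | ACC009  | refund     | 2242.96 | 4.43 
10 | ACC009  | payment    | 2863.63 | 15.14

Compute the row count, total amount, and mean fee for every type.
SELECT type,
       COUNT(*) as cnt,
       SUM(amount) as total_amount,
       AVG(fee) as avg_fee
FROM transactions
GROUP BY type

Result:
  deposit: 1 records, 2725.60 total amount, 24.26 avg fee
  payment: 2 records, 6195.49 total amount, 8.88 avg fee
  refund: 2 records, 4788.49 total amount, 8.56 avg fee
  transfer: 1 records, 3246.07 total amount, 20.28 avg fee
  withdrawal: 4 records, 7615.01 total amount, 12.42 avg fee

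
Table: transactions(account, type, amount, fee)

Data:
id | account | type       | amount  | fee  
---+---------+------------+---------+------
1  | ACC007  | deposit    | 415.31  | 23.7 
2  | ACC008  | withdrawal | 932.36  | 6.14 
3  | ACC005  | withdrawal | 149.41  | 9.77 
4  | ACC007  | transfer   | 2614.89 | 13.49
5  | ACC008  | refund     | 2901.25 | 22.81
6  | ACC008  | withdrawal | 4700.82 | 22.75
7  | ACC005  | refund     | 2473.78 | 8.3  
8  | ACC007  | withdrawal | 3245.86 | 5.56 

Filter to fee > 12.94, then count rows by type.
SELECT type, COUNT(*)
FROM transactions
WHERE fee > 12.94
GROUP BY type

Note: WHERE filters rows before grouping.

Result:
  deposit: 1
  refund: 1
  transfer: 1
  withdrawal: 1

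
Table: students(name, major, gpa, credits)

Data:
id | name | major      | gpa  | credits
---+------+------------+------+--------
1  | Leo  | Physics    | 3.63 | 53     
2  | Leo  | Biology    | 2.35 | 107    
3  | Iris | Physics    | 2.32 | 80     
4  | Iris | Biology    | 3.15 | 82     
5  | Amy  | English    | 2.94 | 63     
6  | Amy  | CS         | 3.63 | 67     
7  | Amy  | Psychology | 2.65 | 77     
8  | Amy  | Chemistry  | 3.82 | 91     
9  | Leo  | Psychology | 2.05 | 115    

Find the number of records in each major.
SELECT major, COUNT(*) as count
FROM students
GROUP BY major

Result:
  Biology: 2
  CS: 1
  Chemistry: 1
  English: 1
  Physics: 2
  Psychology: 2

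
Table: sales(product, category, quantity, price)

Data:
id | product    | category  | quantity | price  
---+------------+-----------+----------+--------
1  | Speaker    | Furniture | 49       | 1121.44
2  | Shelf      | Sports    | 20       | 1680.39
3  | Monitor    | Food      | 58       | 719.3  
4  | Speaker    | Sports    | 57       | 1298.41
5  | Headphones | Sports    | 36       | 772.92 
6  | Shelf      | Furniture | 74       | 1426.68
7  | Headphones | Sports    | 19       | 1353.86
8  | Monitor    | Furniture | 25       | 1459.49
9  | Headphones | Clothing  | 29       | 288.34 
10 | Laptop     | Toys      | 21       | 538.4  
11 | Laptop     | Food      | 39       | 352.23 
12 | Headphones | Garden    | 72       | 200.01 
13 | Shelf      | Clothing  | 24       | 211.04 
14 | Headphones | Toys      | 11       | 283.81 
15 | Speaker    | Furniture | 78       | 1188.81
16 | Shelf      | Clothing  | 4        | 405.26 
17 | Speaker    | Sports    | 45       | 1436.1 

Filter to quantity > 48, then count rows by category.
SELECT category, COUNT(*)
FROM sales
WHERE quantity > 48
GROUP BY category

Note: WHERE filters rows before grouping.

Result:
  Food: 1
  Furniture: 3
  Garden: 1
  Sports: 1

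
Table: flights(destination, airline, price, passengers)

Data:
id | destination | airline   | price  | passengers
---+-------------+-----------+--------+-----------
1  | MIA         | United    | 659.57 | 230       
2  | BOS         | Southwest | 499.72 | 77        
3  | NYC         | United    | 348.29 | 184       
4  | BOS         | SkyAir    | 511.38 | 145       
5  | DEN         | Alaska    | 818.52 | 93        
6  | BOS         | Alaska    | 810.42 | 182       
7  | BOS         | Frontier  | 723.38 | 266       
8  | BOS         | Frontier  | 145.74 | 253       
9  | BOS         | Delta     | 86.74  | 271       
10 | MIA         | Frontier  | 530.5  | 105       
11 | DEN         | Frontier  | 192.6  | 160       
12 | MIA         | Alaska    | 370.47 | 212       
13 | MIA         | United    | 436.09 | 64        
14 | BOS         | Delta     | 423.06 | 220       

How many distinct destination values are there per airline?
SELECT airline, COUNT(DISTINCT destination)
FROM flights
GROUP BY airline

Result:
  Alaska: 3 distinct
  Delta: 1 distinct
  Frontier: 3 distinct
  SkyAir: 1 distinct
  Southwest: 1 distinct
  United: 2 distinct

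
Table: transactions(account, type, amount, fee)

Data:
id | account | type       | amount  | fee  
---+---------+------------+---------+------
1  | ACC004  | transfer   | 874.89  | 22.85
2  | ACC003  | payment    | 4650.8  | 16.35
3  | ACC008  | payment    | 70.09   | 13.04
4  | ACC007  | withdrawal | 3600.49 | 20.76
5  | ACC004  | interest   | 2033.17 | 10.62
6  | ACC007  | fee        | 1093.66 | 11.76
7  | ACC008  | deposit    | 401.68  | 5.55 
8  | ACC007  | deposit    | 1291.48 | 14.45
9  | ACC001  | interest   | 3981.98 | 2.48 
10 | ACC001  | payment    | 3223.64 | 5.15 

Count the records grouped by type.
SELECT type, COUNT(*) as count
FROM transactions
GROUP BY type

Result:
  deposit: 2
  fee: 1
  interest: 2
  payment: 3
  transfer: 1
  withdrawal: 1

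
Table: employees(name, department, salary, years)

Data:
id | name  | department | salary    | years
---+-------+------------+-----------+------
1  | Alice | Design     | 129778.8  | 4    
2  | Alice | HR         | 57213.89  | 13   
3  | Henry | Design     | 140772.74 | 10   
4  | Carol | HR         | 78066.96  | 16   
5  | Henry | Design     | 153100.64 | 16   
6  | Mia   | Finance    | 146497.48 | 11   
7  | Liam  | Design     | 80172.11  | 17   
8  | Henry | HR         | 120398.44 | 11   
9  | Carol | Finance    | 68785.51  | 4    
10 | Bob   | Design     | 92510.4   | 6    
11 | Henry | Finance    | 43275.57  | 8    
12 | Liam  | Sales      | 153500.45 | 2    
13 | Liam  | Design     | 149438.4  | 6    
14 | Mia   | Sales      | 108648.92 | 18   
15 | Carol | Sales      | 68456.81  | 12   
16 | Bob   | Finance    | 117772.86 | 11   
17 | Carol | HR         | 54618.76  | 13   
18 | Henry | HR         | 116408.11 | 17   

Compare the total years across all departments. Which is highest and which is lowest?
SELECT department, SUM(years)
FROM employees
GROUP BY department
ORDER BY SUM(years)

All groups:
  Sales: 32
  Finance: 34
  Design: 59
  HR: 70

Highest: HR (70)
Lowest: Sales (32)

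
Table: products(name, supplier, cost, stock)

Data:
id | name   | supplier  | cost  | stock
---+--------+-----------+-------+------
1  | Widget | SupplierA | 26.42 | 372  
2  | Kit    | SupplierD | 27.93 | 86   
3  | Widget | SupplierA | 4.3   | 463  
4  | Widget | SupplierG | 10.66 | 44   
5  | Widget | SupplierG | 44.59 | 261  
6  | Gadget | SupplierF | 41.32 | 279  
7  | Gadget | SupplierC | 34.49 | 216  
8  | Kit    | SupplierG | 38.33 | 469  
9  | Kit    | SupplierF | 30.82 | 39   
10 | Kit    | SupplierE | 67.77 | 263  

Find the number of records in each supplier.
SELECT supplier, COUNT(*) as count
FROM products
GROUP BY supplier

Result:
  SupplierA: 2
  SupplierC: 1
  SupplierD: 1
  SupplierE: 1
  SupplierF: 2
  SupplierG: 3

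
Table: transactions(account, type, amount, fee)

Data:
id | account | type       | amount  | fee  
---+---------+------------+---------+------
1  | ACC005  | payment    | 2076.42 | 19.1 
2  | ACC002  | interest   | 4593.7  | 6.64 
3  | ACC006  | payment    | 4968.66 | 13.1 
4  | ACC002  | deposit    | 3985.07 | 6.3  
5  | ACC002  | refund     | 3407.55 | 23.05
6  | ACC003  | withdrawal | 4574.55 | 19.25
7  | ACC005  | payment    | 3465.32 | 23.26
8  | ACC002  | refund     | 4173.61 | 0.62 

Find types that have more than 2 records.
SELECT type, COUNT(*) as cnt
FROM transactions
GROUP BY type
HAVING COUNT(*) > 2

Result:
  payment: 3

Note: HAVING filters groups after aggregation, WHERE filters rows before.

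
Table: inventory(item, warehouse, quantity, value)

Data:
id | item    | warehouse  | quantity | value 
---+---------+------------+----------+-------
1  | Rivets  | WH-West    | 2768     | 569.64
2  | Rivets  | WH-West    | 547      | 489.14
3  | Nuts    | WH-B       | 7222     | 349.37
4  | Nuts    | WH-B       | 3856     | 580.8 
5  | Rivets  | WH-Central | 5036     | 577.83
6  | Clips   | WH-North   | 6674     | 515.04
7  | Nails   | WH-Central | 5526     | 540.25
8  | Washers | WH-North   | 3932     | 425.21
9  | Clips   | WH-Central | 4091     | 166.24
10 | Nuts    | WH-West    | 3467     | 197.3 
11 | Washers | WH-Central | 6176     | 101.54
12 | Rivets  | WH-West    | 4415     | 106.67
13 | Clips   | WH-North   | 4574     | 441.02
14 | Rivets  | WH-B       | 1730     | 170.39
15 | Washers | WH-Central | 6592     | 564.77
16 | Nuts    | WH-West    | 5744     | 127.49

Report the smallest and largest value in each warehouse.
SELECT warehouse, MIN(value), MAX(value)
FROM inventory
GROUP BY warehouse

Result:
  WH-B: min=170.39, max=580.80
  WH-Central: min=101.54, max=577.83
  WH-North: min=425.21, max=515.04
  WH-West: min=106.67, max=569.64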